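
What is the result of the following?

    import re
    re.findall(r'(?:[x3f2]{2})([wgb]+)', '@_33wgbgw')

['wgbgw']

The pattern matches exactly 2 of one of [x3f2] (non-capturing group); then one or more of one of [wgb] (captured).
Scanning left to right: at [2:9] match '33wgbgw', group 1 = 'wgbgw'.
Because there's exactly one group, `findall` drops the full match and keeps group 1 from the one hit.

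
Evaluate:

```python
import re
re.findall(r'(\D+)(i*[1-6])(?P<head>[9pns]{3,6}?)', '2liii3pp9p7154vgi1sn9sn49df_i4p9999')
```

With the lazy modifier that quantifier settles for the fewest repetitions that let the rest of the pattern succeed (the atoms after it are unaffected and can still be greedy).
Multiple groups make `findall` return tuples — one 3-tuple for each match.

[('liii', '3', 'pp9'), ('vgi', '1', 'sn9'), ('df_i', '4', 'p99')]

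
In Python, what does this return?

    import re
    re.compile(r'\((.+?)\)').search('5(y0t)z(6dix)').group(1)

'y0t'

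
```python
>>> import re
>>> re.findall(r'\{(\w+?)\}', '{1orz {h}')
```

['h']

Matches: at [6:9] match '{h}', group 1 = 'h'.
With a single group, `findall` returns only what that group captured — 1 item.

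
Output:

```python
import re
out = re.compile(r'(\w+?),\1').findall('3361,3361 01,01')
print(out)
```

['3361', '01']

The backreference `\1` re-matches whatever the first group consumed, character for character.
Because there's exactly one group, `findall` drops the full match and keeps group 1 from each hit.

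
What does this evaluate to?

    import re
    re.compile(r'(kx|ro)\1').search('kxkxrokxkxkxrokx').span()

(0, 4)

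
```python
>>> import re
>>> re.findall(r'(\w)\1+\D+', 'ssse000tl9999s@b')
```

['s', '0', '9']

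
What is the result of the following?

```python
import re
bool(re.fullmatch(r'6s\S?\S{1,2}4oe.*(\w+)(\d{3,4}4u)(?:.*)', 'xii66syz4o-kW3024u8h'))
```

False

`fullmatch` succeeds only if the pattern covers the string from start to end.
Here the pattern can't cover the whole string, so the call returns None, and `bool(None)` is False.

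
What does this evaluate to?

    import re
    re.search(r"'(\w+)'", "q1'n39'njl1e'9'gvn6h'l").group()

The match spans [2:7] → "'n39'".

"'n39'"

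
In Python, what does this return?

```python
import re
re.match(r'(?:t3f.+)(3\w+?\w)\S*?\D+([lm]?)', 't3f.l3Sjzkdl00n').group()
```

't3f.l3Sjzkdl'

`match` is anchored at position 0; if the pattern doesn't fit there, it returns None.
The match spans [0:12] → 't3f.l3Sjzkdl'.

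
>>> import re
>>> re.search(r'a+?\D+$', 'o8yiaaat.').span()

(4, 9)

The pattern matches one or more of a literal 'a' (lazy); then one or more of a non-digit; then anchored at the end.
The match spans [4:9] → 'aaat.'.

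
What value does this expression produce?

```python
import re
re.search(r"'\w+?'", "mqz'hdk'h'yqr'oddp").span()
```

(3, 8)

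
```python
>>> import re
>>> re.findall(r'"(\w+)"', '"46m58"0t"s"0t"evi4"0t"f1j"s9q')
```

['46m58', 's', 'evi4', 'f1j']

Scanning left to right: at [0:7] match '"46m58"', group 1 = '46m58'; at [9:12] match '"s"', group 1 = 's'; at [14:20] match '"evi4"', group 1 = 'evi4'; at [22:27] match '"f1j"', group 1 = 'f1j'.
One capturing group, so `findall` returns just the captured substring from each match — 4 in all.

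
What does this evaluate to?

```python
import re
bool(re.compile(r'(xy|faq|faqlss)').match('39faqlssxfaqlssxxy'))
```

False

`match` is anchored at position 0; if the pattern doesn't fit there, it returns None.
Here position 0 doesn't satisfy it, so the call returns None, and `bool(None)` is False.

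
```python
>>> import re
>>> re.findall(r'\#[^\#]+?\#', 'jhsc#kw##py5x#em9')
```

['#kw#', '#py5x#']

Walking the string: at [4:8] → '#kw#'; at [8:14] → '#py5x#'.
With no groups in the pattern, `findall` gives back each whole match — 2 here.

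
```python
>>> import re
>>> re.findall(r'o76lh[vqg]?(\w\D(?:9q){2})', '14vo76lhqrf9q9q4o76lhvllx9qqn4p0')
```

The pattern matches the literal 'o7', then the literal '6lh'; then optionally one of [vqg]; then a word character, then a non-digit, then the literal '9q' repeated 2 times (captured).
`findall` collects group 1 from the one match (1 total).

['rf9q9q']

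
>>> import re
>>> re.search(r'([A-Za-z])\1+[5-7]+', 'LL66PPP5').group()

The backreference `\1` re-matches whatever the first group consumed, character for character.
The match spans [0:4] → 'LL66'.

'LL66'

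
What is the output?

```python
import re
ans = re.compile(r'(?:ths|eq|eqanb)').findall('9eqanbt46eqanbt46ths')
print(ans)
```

['eq', 'eq', 'ths']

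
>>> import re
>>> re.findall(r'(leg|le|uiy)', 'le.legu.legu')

['le', 'leg', 'leg']

Alternation isn't longest-match — the leftmost alternative that fits at this position is chosen.
Scanning left to right: at [0:2] match 'le', group 1 = 'le'; at [3:6] match 'leg', group 1 = 'leg'; at [8:11] match 'leg', group 1 = 'leg'.
`findall` collects group 1 from each match (3 total).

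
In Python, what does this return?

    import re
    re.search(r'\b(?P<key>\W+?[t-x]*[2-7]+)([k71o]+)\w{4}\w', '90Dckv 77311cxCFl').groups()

(' 773', '11')

The match spans [6:17] → ' 77311cxCFl'.
Captured: group 1 = ' 773', group 2 = '11'.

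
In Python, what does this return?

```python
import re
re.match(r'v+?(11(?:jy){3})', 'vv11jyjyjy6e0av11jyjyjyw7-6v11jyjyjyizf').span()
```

This matches one or more of a literal 'v' (lazy); then the literal '11', then the literal 'jy' repeated 3 times (captured).
With `match`, the pattern is implicitly anchored at the beginning.
The match spans [0:10] → 'vv11jyjyjy'.
Captured: group 1 = '11jyjyjy'.

(0, 10)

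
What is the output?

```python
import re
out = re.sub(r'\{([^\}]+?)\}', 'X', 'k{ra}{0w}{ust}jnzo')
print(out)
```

kXXXjnzo

`sub` substitutes 'X' at each match site.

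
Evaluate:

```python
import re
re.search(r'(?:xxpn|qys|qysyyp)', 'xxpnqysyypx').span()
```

(0, 4)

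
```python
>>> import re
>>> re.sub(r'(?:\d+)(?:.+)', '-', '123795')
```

Each match is replaced by '-'.

'-'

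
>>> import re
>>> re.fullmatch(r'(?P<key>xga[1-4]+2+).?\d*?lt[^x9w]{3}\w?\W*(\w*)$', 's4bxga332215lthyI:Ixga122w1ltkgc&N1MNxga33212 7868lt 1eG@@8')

None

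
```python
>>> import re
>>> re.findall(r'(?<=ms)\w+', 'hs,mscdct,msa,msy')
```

['cdct', 'a', 'y']

Because the assertion is zero-width, the text it checks is not consumed and won't appear in the result.
Scanning left to right: at [5:9] → 'cdct'; at [12:13] → 'a'; at [16:17] → 'y'.
`findall` yields the raw match text (3 of them) because the pattern has no groups.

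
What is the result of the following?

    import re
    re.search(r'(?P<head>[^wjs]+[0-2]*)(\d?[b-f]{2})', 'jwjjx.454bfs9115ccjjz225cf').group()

'x.454bf'

This matches one or more of any character except [wjs], then zero or more of a character in [0-2] (captured as 'head'); then optionally a digit, then exactly 2 of a character in [b-f] (captured).
`search` walks the string left to right and returns the first match it finds.
The match spans [4:11] → 'x.454bf'.
Captured: group 1 = 'x.454', group 2 = 'bf'.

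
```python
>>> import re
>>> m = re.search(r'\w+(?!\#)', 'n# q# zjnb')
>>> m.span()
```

`(?!…)`/`(?<!…)` only lets a position through if the neighbouring text does NOT match; no characters are consumed.
Unlike `match`, `search` isn't anchored — it looks for the pattern anywhere in the string.
The match spans [6:10] → 'zjnb'.

(6, 10)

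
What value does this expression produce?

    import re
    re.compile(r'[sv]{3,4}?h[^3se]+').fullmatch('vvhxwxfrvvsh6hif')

None

`re.fullmatch` is like wrapping the pattern in `^…$` (in single-line mode).
Here the string isn't matched end-to-end, so the call returns None.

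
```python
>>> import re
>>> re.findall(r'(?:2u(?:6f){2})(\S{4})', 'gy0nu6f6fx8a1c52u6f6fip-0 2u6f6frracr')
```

['ip-0', 'rrac']

This matches the literal '2u', then the literal '6f' repeated 2 times (non-capturing group); then exactly 4 of a non-whitespace character (captured).
Scanning left to right: at [15:25] match '2u6f6fip-0', group 1 = 'ip-0'; at [26:36] match '2u6f6frrac', group 1 = 'rrac'.
With a single group, `findall` returns only what that group captured — 2 items.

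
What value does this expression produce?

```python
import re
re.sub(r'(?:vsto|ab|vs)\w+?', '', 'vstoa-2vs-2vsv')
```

'-2vs-2'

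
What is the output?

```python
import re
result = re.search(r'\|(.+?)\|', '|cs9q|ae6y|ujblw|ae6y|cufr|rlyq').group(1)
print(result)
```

A `+?`/`*?`/`{m,n}?` starts at its minimum and grows only as far as needed for what follows to match.
`search` walks the string left to right and returns the first match it finds.
The match spans [0:6] → '|cs9q|'.
Captured: group 1 = 'cs9q'.

cs9q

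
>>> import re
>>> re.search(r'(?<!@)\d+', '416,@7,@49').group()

The negative lookahead/lookbehind blocks any match where the forbidden context is present.
`search` walks the string left to right and returns the first match it finds.
The match spans [0:3] → '416'.

'416'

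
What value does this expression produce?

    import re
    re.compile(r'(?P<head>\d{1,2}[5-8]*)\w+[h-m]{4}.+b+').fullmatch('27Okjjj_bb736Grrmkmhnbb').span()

(0, 23)

Pattern: 1 to 2 of a digit, then zero or more of a character in [5-8] (captured as 'head'); then one or more of a word character; then exactly 4 of a character in [h-m], then one or more of any character, then one or more of the literal 'b'.
`re.fullmatch` requires the pattern to consume the entire string.
The match spans [0:23] → '27Okjjj_bb736Grrmkmhnbb'.
Captured: group 1 = '27'.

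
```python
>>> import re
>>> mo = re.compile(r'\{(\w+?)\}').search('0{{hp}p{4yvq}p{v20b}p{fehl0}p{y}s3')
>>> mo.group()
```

`search` walks the string left to right and returns the first match it finds.
The match spans [2:6] → '{hp}'.
Captured: group 1 = 'hp'.

'{hp}'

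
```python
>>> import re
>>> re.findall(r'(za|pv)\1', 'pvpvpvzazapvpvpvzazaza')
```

The backreference `\1` re-matches whatever the first group consumed, character for character.
`findall` collects group 1 from each match (4 total).

['pv', 'za', 'pv', 'za']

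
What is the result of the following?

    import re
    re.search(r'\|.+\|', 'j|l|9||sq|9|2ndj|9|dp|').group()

'|l|9||sq|9|2ndj|9|dp|'

Unlike `match`, `search` isn't anchored — it looks for the pattern anywhere in the string.
The match spans [1:22] → '|l|9||sq|9|2ndj|9|dp|'.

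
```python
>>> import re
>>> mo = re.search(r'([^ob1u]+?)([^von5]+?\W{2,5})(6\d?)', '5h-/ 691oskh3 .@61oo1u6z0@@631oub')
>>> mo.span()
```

Pattern: one or more of any character except [ob1u] (lazy) (captured); then one or more of any character except [von5] (lazy), then 2 to 5 of a non-word character (captured); then a literal '6', then optionally a digit (captured).
`re.search` tries every starting position until one works.
The match spans [0:7] → '5h-/ 69'.
Captured: group 1 = '5', group 2 = 'h-/ ', group 3 = '69'.

(0, 7)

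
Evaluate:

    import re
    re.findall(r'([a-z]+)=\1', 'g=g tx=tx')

After group 1 captures some text, `\1` only succeeds where that same text appears again.
Matches: at [0:3] match 'g=g', group 1 = 'g'; at [4:9] match 'tx=tx', group 1 = 'tx'.
Because there's exactly one group, `findall` drops the full match and keeps group 1 from each hit.

['g', 'tx']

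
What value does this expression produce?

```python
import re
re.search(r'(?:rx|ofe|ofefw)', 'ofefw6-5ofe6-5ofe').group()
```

Branches in `(...|...)` are attempted left-to-right; the first branch that allows the whole pattern to succeed is taken.
Unlike `match`, `search` isn't anchored — it looks for the pattern anywhere in the string.
The match spans [0:3] → 'ofe'.

'ofe'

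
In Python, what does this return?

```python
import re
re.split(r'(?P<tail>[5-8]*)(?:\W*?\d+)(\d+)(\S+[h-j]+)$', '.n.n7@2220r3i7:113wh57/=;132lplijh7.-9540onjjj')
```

['.n.n', '7', '0', 'r3i7:113wh57/=;132lplijh7.-9540onjjj', '']

The pattern matches zero or more of a character in [5-8] (captured as 'tail'); then zero or more of a non-word character (lazy), then one or more of a digit (non-capturing group); then one or more of a digit (captured); then one or more of a non-whitespace character, then one or more of a character in [h-j] (captured); then anchored at the end.
With a capturing group present, the delimiter's captured portion is kept in the result list.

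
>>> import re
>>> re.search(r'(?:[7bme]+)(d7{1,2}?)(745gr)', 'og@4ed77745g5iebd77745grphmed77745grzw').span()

(14, 24)

This matches one or more of one of [7bme] (non-capturing group); then the literal 'd', then 1 to 2 of the literal '7' (lazy) (captured); then the literal '74', then the literal '5gr' (captured).
Unlike `match`, `search` isn't anchored — it looks for the pattern anywhere in the string.
The match spans [14:24] → 'ebd77745gr'.
Captured: group 1 = 'd77', group 2 = '745gr'.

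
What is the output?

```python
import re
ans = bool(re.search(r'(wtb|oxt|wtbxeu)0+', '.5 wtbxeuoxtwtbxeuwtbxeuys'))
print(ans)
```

Here the pattern never matches, so the call returns None, and `bool(None)` is False.

False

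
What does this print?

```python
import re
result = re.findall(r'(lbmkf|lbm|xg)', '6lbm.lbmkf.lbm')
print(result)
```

['lbm', 'lbmkf', 'lbm']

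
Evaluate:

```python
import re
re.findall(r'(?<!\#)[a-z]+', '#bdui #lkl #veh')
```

['dui', 'kl', 'eh']

`(?!…)`/`(?<!…)` only lets a position through if the neighbouring text does NOT match; no characters are consumed.
Walking the string: at [2:5] → 'dui'; at [8:10] → 'kl'; at [13:15] → 'eh'.
`findall` yields the raw match text (3 of them) because the pattern has no groups.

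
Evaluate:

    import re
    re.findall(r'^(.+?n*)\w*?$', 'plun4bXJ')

Because the quantifier is non-greedy, it stops expanding at the earliest point where the rest of the pattern can succeed.
With a single group, `findall` returns only what that group captured — 1 item.

['p']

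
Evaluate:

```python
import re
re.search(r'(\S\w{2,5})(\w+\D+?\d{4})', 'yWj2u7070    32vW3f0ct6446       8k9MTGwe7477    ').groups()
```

The pattern matches a non-whitespace character, then 2 to 5 of a word character (captured); then one or more of a word character, then one or more of a non-digit (lazy), then exactly 4 of a digit (captured).
Unlike `match`, `search` isn't anchored — it looks for the pattern anywhere in the string.
The match spans [0:9] → 'yWj2u7070'.
Captured: group 1 = 'yWj', group 2 = '2u7070'.

('yWj', '2u7070')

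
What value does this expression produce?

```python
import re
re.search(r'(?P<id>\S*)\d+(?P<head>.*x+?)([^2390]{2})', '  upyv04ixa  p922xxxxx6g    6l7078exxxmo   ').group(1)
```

The match spans [2:40] → 'upyv04ixa  p922xxxxx6g    6l7078exxxmo'.
Captured: group 1 = 'upyv0', group 2 = 'ixa  p922xxxxx6g    6l7078exxx', group 3 = 'mo'.

'upyv0'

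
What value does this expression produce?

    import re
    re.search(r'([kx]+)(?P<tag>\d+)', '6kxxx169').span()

(1, 8)

The match spans [1:8] → 'kxxx169'.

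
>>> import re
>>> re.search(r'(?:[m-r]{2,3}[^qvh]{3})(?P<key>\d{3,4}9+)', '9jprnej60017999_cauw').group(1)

The match spans [2:15] → 'prnej60017999'.
Captured: group 1 = '0017999'.

'0017999'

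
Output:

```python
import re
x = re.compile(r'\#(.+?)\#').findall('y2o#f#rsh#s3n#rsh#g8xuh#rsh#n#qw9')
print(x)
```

['f', 's3n', 'g8xuh', 'n']

With the lazy modifier that quantifier settles for the fewest repetitions that let the rest of the pattern succeed (the atoms after it are unaffected and can still be greedy).
One capturing group, so `findall` returns just the captured substring from each match — 4 in all.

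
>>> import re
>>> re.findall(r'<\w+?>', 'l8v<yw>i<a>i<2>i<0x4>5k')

['<yw>', '<a>', '<2>', '<0x4>']

Walking the string: at [3:7] → '<yw>'; at [8:11] → '<a>'; at [12:15] → '<2>'; at [16:21] → '<0x4>'.
No capturing groups, so `findall` returns the 4 full match strings.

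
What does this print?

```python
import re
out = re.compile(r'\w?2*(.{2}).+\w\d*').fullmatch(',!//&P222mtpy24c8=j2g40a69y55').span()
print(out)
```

(0, 29)

`re.fullmatch` is like wrapping the pattern in `^…$` (in single-line mode).
The match spans [0:29] → ',!//&P222mtpy24c8=j2g40a69y55'.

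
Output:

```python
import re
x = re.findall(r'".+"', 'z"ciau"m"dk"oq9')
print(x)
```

['"ciau"m"dk"']

With no groups in the pattern, `findall` gives back each whole match — 1 here.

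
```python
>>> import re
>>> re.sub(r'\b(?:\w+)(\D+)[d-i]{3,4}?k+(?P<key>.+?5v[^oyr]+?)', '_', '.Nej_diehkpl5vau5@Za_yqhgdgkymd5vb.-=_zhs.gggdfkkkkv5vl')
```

The pattern matches a word boundary (`\b`, zero-width); then one or more of a word character (non-capturing group); then one or more of a non-digit (captured); then 3 to 4 of a character in [d-i] (lazy), then one or more of a literal 'k'; then one or more of any character (lazy), then the literal '5v', then one or more of any character except [oyr] (lazy) (captured as 'key').
Matches: at [1:34] → 'Nej_diehkpl5vau5@Za_yqhgdgkymd5vb'; at [37:55] → '_zhs.gggdfkkkkv5vl'.
Each match is replaced by '_'.

'._.-=_'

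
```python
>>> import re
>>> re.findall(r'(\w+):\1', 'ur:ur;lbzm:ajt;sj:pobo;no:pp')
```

['ur']

`\1` is not a pattern — it's the concrete string captured by group 1, re-applied verbatim.
Walking the string: at [0:5] match 'ur:ur', group 1 = 'ur'.
`findall` collects group 1 from the one match (1 total).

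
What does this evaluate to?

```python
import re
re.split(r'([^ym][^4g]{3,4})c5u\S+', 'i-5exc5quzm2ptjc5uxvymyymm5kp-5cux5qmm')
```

Pattern: any character except [ym], then 3 to 4 of any character except [4g] (captured); then the literal 'c5u', then one or more of a non-whitespace character.
Matches to split on: at [11:38] → '2ptjc5uxvymyymm5kp-5cux5qmm'.
`re.split` interleaves the captured-group text with the surrounding fragments.

['i-5exc5quzm', '2ptj', '']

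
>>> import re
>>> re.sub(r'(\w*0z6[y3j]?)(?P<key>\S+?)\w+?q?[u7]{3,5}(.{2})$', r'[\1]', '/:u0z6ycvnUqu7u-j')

Pattern: zero or more of a word character, then the literal '0z6', then optionally one of [y3j] (captured); then one or more of a non-whitespace character (lazy) (captured as 'key'); then one or more of a word character (lazy); then optionally a literal 'q', then 3 to 5 of one of [u7]; then exactly 2 of any character (captured); then anchored at the end.
Matches: at [2:17] → 'u0z6ycvnUqu7u-j'.
Each match is replaced using the text its own group 1 captured.

'/:[u0z6y]'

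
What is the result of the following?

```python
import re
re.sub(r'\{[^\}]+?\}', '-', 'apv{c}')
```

'apv-'

Matches: at [3:6] → '{c}'.
Each match is replaced by '-'.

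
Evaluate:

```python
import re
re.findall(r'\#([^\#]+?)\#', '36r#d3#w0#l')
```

Walking the string: at [3:7] match '#d3#', group 1 = 'd3'.
Because there's exactly one group, `findall` drops the full match and keeps group 1 from the one hit.

['d3']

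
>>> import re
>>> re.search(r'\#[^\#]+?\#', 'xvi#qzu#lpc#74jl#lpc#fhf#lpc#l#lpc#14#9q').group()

'#qzu#'

The match spans [3:8] → '#qzu#'.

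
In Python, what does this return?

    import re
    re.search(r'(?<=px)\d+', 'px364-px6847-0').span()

The `(?=…)`/`(?<=…)` assertion just peeks at neighbouring text; it doesn't advance the match position.
The match spans [2:5] → '364'.

(2, 5)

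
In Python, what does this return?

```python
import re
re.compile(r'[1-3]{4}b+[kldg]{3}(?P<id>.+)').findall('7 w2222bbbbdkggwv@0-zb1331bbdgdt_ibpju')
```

['gwv@0-zb1331bbdgdt_ibpju']

The pattern matches exactly 4 of a character in [1-3], then one or more of the literal 'b', then exactly 3 of one of [kldg]; then one or more of any character (captured as 'id').
One capturing group, so `findall` returns just the captured substring from the one match — 1 in all.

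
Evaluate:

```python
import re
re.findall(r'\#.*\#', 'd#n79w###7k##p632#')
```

['#n79w###7k##p632#']

Walking the string: at [1:18] → '#n79w###7k##p632#'.
Since nothing is captured, `findall` lists the 1 matched substring directly.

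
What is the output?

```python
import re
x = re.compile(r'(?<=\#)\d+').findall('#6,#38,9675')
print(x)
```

['6', '38']

The lookaround is zero-width — it requires the adjacent text to match without consuming it, so the asserted text isn't part of the match.
Scanning left to right: at [1:2] → '6'; at [4:6] → '38'.
With no groups in the pattern, `findall` gives back each whole match — 2 here.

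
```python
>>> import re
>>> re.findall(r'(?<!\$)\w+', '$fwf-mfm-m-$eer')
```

['wf', 'mfm', 'm', 'er']

The negative lookahead/lookbehind blocks any match where the forbidden context is present.
Scanning left to right: at [2:4] → 'wf'; at [5:8] → 'mfm'; at [9:10] → 'm'; at [13:15] → 'er'.
`findall` yields the raw match text (4 of them) because the pattern has no groups.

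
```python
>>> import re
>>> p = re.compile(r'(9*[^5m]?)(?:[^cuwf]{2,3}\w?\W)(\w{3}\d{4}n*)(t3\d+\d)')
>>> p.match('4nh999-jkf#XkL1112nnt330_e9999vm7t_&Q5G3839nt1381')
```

Pattern: zero or more of a literal '9', then optionally any character except [5m] (captured); then 2 to 3 of any character except [cuwf], then optionally a word character, then a non-word character (non-capturing group); then exactly 3 of a word character, then exactly 4 of a digit, then zero or more of the literal 'n' (captured); then the literal 't3', then one or more of a digit, then a digit (captured).
With `match`, the pattern is implicitly anchored at the beginning.
Here the pattern fails at index 0, so the call returns None.

None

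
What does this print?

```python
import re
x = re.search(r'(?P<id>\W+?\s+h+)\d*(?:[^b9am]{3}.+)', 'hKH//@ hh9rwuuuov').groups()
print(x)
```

('//@ hh',)

The match spans [3:17] → '//@ hh9rwuuuov'.
Captured: group 1 = '//@ hh'.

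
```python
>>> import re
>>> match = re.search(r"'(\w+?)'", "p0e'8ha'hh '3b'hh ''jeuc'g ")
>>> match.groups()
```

`search` walks the string left to right and returns the first match it finds.
The match spans [3:8] → "'8ha'".
Captured: group 1 = '8ha'.

('8ha',)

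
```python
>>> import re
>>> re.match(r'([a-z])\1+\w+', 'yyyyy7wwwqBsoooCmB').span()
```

`re.match` won't scan ahead — the pattern has to work from the very first character.
The match spans [0:18] → 'yyyyy7wwwqBsoooCmB'.

(0, 18)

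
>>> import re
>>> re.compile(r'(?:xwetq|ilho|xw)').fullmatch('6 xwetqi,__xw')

`fullmatch` succeeds only if the pattern covers the string from start to end.
Here the pattern can't cover the whole string, so the call returns None.

None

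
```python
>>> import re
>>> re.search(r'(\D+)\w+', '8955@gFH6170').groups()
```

Pattern: one or more of a non-digit (captured); then one or more of a word character.
Unlike `match`, `search` isn't anchored — it looks for the pattern anywhere in the string.
The match spans [4:12] → '@gFH6170'.
Captured: group 1 = '@gFH'.

('@gFH',)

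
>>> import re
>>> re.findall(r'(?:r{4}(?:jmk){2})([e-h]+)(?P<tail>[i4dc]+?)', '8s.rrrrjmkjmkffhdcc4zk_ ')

A non-greedy quantifier consumes as few characters as it can — just enough that the remainder of the pattern still matches from where it stops; whatever follows it matches normally.
Multiple groups make `findall` return tuples — one 2-tuple for the one match.

[('ffh', 'd')]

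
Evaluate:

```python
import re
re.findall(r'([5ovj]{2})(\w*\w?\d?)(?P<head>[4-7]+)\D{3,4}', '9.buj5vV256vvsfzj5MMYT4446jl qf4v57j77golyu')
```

The pattern matches exactly 2 of one of [5ovj] (captured); then zero or more of a word character, then optionally a word character, then optionally a digit (captured); then one or more of a character in [4-7] (captured as 'head'); then 3 to 4 of a non-digit.
3 groups means each result is a tuple of 3 captured strings — 2 here.

[('j5', 'vV256vvsfzj5MMYT444', '6'), ('v5', '7j7', '7')]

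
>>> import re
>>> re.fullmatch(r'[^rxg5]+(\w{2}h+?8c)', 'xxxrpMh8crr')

None

This matches one or more of any character except [rxg5]; then exactly 2 of a word character, then one or more of a literal 'h' (lazy), then the literal '8c' (captured).
`re.fullmatch` requires the pattern to consume the entire string.
Here the pattern can't cover the whole string, so the call returns None.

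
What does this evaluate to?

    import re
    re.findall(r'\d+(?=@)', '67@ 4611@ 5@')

The `(?=…)`/`(?<=…)` assertion just peeks at neighbouring text; it doesn't advance the match position.
Scanning left to right: at [0:2] → '67'; at [4:8] → '4611'; at [10:11] → '5'.
No capturing groups, so `findall` returns the 3 full match strings.

['67', '4611', '5']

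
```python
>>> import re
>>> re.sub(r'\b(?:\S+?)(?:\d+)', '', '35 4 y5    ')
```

' 4     '

This matches a word boundary (`\b`, zero-width); then one or more of a non-whitespace character (lazy) (non-capturing group); then one or more of a digit (non-capturing group).
Matches: at [0:2] → '35'; at [5:7] → 'y5'.
Each match is replaced by ''.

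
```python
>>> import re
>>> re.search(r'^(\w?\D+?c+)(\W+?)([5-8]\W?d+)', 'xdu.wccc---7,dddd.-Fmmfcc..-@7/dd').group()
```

This matches anchored at the start of the string; then optionally a word character, then one or more of a non-digit (lazy), then one or more of a literal 'c' (captured); then one or more of a non-word character (lazy) (captured); then a character in [5-8], then optionally a non-word character, then one or more of a literal 'd' (captured).
The match spans [0:17] → 'xdu.wccc---7,dddd'.

'xdu.wccc---7,dddd'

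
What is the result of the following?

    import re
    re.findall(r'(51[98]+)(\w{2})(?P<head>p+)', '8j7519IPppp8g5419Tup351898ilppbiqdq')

[('519', 'IP', 'ppp'), ('51898', 'il', 'pp')]

`findall` packs the 3 group values into a tuple for every match.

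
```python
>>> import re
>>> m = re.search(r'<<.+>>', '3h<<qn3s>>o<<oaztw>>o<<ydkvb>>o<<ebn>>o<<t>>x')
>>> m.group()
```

`search` walks the string left to right and returns the first match it finds.
The match spans [2:44] → '<<qn3s>>o<<oaztw>>o<<ydkvb>>o<<ebn>>o<<t>>'.

'<<qn3s>>o<<oaztw>>o<<ydkvb>>o<<ebn>>o<<t>>'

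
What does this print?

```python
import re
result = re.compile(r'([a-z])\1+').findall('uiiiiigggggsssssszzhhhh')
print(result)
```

`\1` is not a pattern — it's the concrete string captured by group 1, re-applied verbatim.
`findall` collects group 1 from each match (5 total).

['i', 'g', 's', 'z', 'h']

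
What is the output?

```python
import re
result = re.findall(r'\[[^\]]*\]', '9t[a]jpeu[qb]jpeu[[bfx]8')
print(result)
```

['[a]', '[qb]', '[[bfx]']

Scanning left to right: at [2:5] → '[a]'; at [9:13] → '[qb]'; at [17:23] → '[[bfx]'.
No capturing groups, so `findall` returns the 3 full match strings.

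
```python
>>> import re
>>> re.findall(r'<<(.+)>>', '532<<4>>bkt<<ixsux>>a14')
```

Because there's exactly one group, `findall` drops the full match and keeps group 1 from the one hit.

['4>>bkt<<ixsux']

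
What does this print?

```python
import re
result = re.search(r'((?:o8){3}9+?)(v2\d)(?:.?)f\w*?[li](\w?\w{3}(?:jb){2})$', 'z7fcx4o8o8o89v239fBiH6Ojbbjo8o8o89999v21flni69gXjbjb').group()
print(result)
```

The match spans [6:52] → 'o8o8o89v239fBiH6Ojbbjo8o8o89999v21flni69gXjbjb'.

o8o8o89v239fBiH6Ojbbjo8o8o89999v21flni69gXjbjb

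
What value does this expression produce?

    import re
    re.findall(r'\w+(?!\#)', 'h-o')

['h', 'o']

A negative assertion filters positions out without eating any characters.
Matches: at [0:1] → 'h'; at [2:3] → 'o'.
Since nothing is captured, `findall` lists the 2 matched substrings directly.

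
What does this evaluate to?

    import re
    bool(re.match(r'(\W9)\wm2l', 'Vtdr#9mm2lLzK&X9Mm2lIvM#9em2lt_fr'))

Pattern: a non-word character, then a literal '9' (captured); then a word character, then the literal 'm2l'.
`re.match` won't scan ahead — the pattern has to work from the very first character.
Here position 0 doesn't satisfy it, so the call returns None, and `bool(None)` is False.

False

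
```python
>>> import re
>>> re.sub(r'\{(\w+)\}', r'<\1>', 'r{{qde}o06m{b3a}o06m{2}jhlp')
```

Matches: at [2:7] → '{qde}'; at [11:16] → '{b3a}'; at [20:23] → '{2}'.
The replacement refers to a captured group, so each match is rewritten using its own captured text.

'r{<qde>o06m<b3a>o06m<2>jhlp'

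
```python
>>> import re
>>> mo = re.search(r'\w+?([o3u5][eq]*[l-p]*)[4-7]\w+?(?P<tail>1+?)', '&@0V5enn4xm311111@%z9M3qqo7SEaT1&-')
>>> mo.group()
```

Because the quantifier is non-greedy, it stops expanding at the earliest point where the rest of the pattern can succeed.
The match spans [2:13] → '0V5enn4xm31'.

'0V5enn4xm31'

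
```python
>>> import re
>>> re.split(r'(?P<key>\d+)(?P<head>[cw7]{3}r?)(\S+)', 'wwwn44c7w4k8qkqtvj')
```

This matches one or more of a digit (captured as 'key'); then exactly 3 of one of [cw7], then optionally the literal 'r' (captured as 'head'); then one or more of a non-whitespace character (captured).
Matches to split on: at [4:18] → '44c7w4k8qkqtvj'.
Because the pattern has a capturing group, `split` also inserts each captured text between the pieces.

['wwwn', '44', 'c7w', '4k8qkqtvj', '']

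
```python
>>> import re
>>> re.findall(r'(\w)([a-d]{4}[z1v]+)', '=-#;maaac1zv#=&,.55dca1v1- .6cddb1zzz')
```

[('m', 'aaac1zv'), ('6', 'cddb1zzz')]

This matches a word character (captured); then exactly 4 of a character in [a-d], then one or more of one of [z1v] (captured).
Scanning left to right: at [4:12] match 'maaac1zv', groups = ('m', 'aaac1zv'); at [28:37] match '6cddb1zzz', groups = ('6', 'cddb1zzz').
With 2 capturing groups, `findall` returns a 2-tuple per match.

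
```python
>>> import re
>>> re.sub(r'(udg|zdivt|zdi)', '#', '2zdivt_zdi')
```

'2#_#'

Alternation tries branches left to right and keeps the first one that lets the overall match succeed at that position.
Each match is replaced by '#'.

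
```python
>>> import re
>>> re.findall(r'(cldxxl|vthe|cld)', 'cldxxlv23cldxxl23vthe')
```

Branches in `(...|...)` are attempted left-to-right; the first branch that allows the whole pattern to succeed is taken.
`findall` collects group 1 from each match (3 total).

['cldxxl', 'cldxxl', 'vthe']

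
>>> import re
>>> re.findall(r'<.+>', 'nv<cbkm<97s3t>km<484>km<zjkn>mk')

`findall` yields the raw match text (1 of them) because the pattern has no groups.

['<cbkm<97s3t>km<484>km<zjkn>']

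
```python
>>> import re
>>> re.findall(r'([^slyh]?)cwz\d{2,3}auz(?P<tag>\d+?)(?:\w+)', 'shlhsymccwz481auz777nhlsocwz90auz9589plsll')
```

`findall` packs the 2 group values into a tuple for every match.

[('c', '7')]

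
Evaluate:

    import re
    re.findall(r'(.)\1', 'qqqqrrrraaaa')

['q', 'q', 'r', 'r', 'a', 'a']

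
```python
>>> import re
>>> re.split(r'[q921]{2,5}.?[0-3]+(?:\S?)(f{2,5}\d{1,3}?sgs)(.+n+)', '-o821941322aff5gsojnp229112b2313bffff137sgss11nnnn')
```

['-o821941322aff5gsojnp2', 'ffff137sgs', 's11nnnn', '']

The pattern matches 2 to 5 of one of [q921], then optionally any character, then one or more of a character in [0-3]; then optionally a non-whitespace character (non-capturing group); then 2 to 5 of a literal 'f', then 1 to 3 of a digit (lazy), then the literal 'sgs' (captured); then one or more of any character, then one or more of a literal 'n' (captured).
Matches to split on: at [22:50] → '29112b2313bffff137sgss11nnnn'.
Because the pattern has a capturing group, `split` also inserts each captured text between the pieces.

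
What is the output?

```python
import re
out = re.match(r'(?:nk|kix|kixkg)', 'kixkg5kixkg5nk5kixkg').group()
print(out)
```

kix

Branches in `(...|...)` are attempted left-to-right; the first branch that allows the whole pattern to succeed is taken.
`re.match` won't scan ahead — the pattern has to work from the very first character.
The match spans [0:3] → 'kix'.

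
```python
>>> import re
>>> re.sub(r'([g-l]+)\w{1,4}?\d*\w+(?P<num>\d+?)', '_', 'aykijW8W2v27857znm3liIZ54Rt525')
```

`sub` substitutes '_' at each match site.

'ay_'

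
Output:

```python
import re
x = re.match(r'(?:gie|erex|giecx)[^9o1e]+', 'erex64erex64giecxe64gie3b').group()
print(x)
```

erex64

With `match`, the pattern is implicitly anchored at the beginning.
The match spans [0:6] → 'erex64'.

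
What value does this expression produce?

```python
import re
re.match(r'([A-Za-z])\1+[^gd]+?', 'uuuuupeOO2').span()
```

`\1` has to match the exact text group 1 already captured.
With `match`, the pattern is implicitly anchored at the beginning.
The match spans [0:6] → 'uuuuup'.
Captured: group 1 = 'u'.

(0, 6)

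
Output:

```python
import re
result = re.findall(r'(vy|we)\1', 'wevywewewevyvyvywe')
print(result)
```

['we', 'vy']

The backreference `\1` re-matches whatever the first group consumed, character for character.
With a single group, `findall` returns only what that group captured — 2 items.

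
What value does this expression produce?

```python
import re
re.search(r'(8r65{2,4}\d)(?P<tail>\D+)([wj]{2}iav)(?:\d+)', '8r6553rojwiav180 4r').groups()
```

The pattern matches the literal '8r6', then 2 to 4 of the literal '5', then a digit (captured); then one or more of a non-digit (captured as 'tail'); then exactly 2 of one of [wj], then the literal 'iav' (captured); then one or more of a digit (non-capturing group).
`re.search` scans for the first position where the pattern succeeds.
The match spans [0:16] → '8r6553rojwiav180'.
Captured: group 1 = '8r6553', group 2 = 'ro', group 3 = 'jwiav'.

('8r6553', 'ro', 'jwiav')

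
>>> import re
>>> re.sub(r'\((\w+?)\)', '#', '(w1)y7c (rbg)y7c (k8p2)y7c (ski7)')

Matches: at [0:4] → '(w1)'; at [8:13] → '(rbg)'; at [17:23] → '(k8p2)'; at [27:33] → '(ski7)'.
Every occurrence is swapped for '#'.

'#y7c #y7c #y7c #'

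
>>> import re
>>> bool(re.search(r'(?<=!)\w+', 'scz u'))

False

Lookahead/lookbehind check context without consuming it, so the matched span excludes the asserted characters.
`search` walks the string left to right and returns the first match it finds.
Here no position works, so the call returns None, and `bool(None)` is False.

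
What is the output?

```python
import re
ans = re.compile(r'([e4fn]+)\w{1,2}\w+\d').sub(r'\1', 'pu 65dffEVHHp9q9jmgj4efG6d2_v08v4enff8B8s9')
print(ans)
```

The pattern matches one or more of one of [e4fn] (captured); then 1 to 2 of a word character, then one or more of a word character, then a digit.
Matches: at [6:42] → 'ffEVHHp9q9jmgj4efG6d2_v08v4enff8B8s9'.
`\1` in the replacement pulls in group 1's text for each match.

pu 65dff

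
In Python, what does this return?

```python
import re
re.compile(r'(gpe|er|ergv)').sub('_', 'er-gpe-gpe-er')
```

Matches: at [0:2] → 'er'; at [3:6] → 'gpe'; at [7:10] → 'gpe'; at [11:13] → 'er'.
Every occurrence is swapped for '_'.

'_-_-_-_'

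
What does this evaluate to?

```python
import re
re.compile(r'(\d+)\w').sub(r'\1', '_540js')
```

'_540s'

The pattern matches one or more of a digit (captured); then a word character.
Matches: at [1:5] → '540j'.
`\1` in the replacement pulls in group 1's text for each match.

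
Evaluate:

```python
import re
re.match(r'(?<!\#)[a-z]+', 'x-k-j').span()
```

`re.match` won't scan ahead — the pattern has to work from the very first character.
The match spans [0:1] → 'x'.

(0, 1)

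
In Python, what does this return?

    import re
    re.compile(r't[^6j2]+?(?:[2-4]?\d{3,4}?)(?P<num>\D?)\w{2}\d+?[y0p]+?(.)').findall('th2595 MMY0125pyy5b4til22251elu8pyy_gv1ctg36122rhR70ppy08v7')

[('e', 'y'), ('r', 'p')]

The pattern matches the literal 't', then one or more of any character except [6j2] (lazy); then optionally a character in [2-4], then 3 to 4 of a digit (lazy) (non-capturing group); then optionally a non-digit (captured as 'num'); then exactly 2 of a word character, then one or more of a digit (lazy), then one or more of one of [y0p] (lazy); then any character (captured).
Because the quantifier is non-greedy, it stops expanding at the earliest point where the rest of the pattern can succeed.
Walking the string: at [20:34] match 'til22251elu8py', groups = ('e', 'y'); at [40:53] match 'tg36122rhR70p', groups = ('r', 'p').
Multiple groups make `findall` return tuples — one 2-tuple for each match.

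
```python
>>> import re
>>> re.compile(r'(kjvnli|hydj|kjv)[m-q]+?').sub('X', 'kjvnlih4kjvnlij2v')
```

'Xlih4Xlij2v'

Matches: at [0:4] → 'kjvn'; at [8:12] → 'kjvn'.
Each match is replaced by 'X'.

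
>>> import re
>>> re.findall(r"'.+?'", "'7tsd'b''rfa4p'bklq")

["'7tsd'", "''rfa4p'"]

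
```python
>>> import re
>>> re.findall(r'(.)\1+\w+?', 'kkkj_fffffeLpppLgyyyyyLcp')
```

['k', 'f', 'p', 'y']

`\1` has to match the exact text group 1 already captured.
Scanning left to right: at [0:4] match 'kkkj', group 1 = 'k'; at [5:11] match 'fffffe', group 1 = 'f'; at [12:16] match 'pppL', group 1 = 'p'; at [17:23] match 'yyyyyL', group 1 = 'y'.
With a single group, `findall` returns only what that group captured — 4 items.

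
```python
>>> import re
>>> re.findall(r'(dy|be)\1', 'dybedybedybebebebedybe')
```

After group 1 captures some text, `\1` only succeeds where that same text appears again.
Matches: at [10:14] match 'bebe', group 1 = 'be'; at [14:18] match 'bebe', group 1 = 'be'.
One capturing group, so `findall` returns just the captured substring from each match — 2 in all.

['be', 'be']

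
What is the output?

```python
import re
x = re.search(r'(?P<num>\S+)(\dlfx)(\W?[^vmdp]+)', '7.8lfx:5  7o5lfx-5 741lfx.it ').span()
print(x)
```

(0, 29)

The match spans [0:29] → '7.8lfx:5  7o5lfx-5 741lfx.it '.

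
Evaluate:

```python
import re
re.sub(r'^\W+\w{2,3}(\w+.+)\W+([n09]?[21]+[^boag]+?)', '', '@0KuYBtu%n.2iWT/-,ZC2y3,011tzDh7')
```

'zDh7'

`sub` substitutes '' at each match site.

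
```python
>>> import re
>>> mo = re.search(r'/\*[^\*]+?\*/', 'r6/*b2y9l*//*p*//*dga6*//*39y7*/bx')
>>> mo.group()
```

'/*b2y9l*/'

`search` walks the string left to right and returns the first match it finds.
The match spans [2:11] → '/*b2y9l*/'.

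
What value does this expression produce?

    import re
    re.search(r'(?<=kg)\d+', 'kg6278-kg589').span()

(2, 6)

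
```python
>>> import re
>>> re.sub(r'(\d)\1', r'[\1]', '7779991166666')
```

`\1` has to match the exact text group 1 already captured.
`\1` in the replacement pulls in group 1's text for each match.

'[7]7[9]9[1][6][6]6'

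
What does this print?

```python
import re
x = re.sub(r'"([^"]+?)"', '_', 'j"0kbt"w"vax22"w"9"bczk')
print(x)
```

j_w_w_bczk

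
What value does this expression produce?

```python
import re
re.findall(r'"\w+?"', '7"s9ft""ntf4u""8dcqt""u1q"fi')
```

['"s9ft"', '"ntf4u"', '"8dcqt"', '"u1q"']

Since nothing is captured, `findall` lists the 4 matched substrings directly.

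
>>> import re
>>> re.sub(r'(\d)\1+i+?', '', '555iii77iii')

'iiii'

A backreference is literal: `\1` must see the identical characters the first group matched.
Matches: at [0:4] → '555i'; at [6:9] → '77i'.
Each match is replaced by ''.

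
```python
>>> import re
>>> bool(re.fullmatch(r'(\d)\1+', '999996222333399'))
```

After group 1 captures some text, `\1` only succeeds where that same text appears again.
`re.fullmatch` requires the pattern to consume the entire string.
Here the string isn't matched end-to-end, so the call returns None, and `bool(None)` is False.

False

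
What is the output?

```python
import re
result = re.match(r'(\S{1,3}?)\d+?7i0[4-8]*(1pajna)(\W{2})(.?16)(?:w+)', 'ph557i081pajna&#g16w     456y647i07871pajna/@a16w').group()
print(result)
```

ph557i081pajna&#g16w

`match` is anchored at position 0; if the pattern doesn't fit there, it returns None.
The match spans [0:20] → 'ph557i081pajna&#g16w'.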